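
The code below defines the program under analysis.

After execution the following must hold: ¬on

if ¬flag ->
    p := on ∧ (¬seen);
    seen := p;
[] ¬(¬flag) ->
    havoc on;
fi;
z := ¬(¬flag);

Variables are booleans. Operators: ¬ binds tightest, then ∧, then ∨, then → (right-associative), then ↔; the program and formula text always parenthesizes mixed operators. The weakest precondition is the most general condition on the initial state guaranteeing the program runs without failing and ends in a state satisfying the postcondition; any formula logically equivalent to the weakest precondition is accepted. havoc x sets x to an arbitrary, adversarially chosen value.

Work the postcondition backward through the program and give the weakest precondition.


Working backward. After the program, ¬on must hold.
Before z := ¬(¬flag): ¬on
Then branch requires ¬on; else branch requires false.
Before the if: ((¬flag) → (¬on)) ∧ (¬flag)
Answer: WP = ((¬flag) → (¬on)) ∧ (¬flag)


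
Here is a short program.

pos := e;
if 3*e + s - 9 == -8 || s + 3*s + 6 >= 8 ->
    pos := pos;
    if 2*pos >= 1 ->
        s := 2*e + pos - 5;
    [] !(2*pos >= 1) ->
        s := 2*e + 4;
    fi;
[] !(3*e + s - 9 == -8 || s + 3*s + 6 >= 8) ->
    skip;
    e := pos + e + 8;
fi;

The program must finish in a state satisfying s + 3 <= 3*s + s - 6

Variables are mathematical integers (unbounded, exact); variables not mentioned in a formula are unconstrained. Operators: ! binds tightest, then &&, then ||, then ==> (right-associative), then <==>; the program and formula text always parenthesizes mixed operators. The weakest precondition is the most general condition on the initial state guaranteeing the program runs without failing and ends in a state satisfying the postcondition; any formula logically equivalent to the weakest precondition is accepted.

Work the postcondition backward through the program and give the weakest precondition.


Working backward. After the program, the postcondition s + 3 <= 3*s + s - 6 must hold; in canonical form it is 3*s >= 9.
Then branch requires (2*pos >= 1 ==> 6*e + 3*pos >= 24) && ((!(2*pos >= 1)) ==> 6*e >= -3); else branch requires 3*s >= 9.
Before the if: ((3*e + s == 1 || 4*s >= 2) ==> ((2*pos >= 1 ==> 6*e + 3*pos >= 24) && ((!(2*pos >= 1)) ==> 6*e >= -3))) && ((!(3*e + s == 1 || 4*s >= 2)) ==> 3*s >= 9)
Before pos := e: ((3*e + s == 1 || 4*s >= 2) ==> ((2*e >= 1 ==> 9*e >= 24) && ((!(2*e >= 1)) ==> 6*e >= -3))) && ((!(3*e + s == 1 || 4*s >= 2)) ==> 3*s >= 9)
Answer: WP = ((3*e + s == 1 || 4*s >= 2) ==> ((2*e >= 1 ==> 9*e >= 24) && ((!(2*e >= 1)) ==> 6*e >= -3))) && ((!(3*e + s == 1 || 4*s >= 2)) ==> 3*s >= 9)


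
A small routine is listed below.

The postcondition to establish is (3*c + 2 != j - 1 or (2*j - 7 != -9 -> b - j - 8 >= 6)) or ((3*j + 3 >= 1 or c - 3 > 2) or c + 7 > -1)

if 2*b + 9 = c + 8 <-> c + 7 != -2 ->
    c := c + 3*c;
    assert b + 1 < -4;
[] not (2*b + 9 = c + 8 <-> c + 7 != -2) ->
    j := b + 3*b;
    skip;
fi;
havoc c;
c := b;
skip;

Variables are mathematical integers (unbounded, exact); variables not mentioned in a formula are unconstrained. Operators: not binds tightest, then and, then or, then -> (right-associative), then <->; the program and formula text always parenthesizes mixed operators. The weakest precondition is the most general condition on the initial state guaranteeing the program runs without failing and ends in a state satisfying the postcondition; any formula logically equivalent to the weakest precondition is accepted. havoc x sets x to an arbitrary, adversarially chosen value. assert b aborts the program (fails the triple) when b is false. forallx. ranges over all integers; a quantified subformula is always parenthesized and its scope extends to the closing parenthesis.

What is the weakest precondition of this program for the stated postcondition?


Working backward. After the program, the postcondition (3*c + 2 != j - 1 or (2*j - 7 != -9 -> b - j - 8 >= 6)) or ((3*j + 3 >= 1 or c - 3 > 2) or c + 7 > -1) must hold; in canonical form it is 3*c != j - 3 or (2*j != -2 -> b >= j + 14) or 3*j >= -2 or c > 5 or c > -8.
Before skip: 3*c != j - 3 or (2*j != -2 -> b >= j + 14) or 3*j >= -2 or c > 5 or c > -8
Before c := b: 3*b != j - 3 or (2*j != -2 -> b >= j + 14) or 3*j >= -2 or b > 5 or b > -8
Before havoc c: 3*b != j - 3 or (2*j != -2 -> b >= j + 14) or 3*j >= -2 or b > 5 or b > -8
Then branch requires b < -5 and (3*b != j - 3 or (2*j != -2 -> b >= j + 14) or 3*j >= -2 or b > 5 or b > -8); else branch requires b != 3 or (8*b != -2 -> 3*b <= -14) or 12*b >= -2 or b > 5 or b > -8.
Before the if: ((2*b = c - 1 <-> c != -9) -> (b < -5 and (3*b != j - 3 or (2*j != -2 -> b >= j + 14) or 3*j >= -2 or b > 5 or b > -8))) and ((not (2*b = c - 1 <-> c != -9)) -> (b != 3 or (8*b != -2 -> 3*b <= -14) or 12*b >= -2 or b > 5 or b > -8))
Answer: WP = ((2*b = c - 1 <-> c != -9) -> (b < -5 and (3*b != j - 3 or (2*j != -2 -> b >= j + 14) or 3*j >= -2 or b > 5 or b > -8))) and ((not (2*b = c - 1 <-> c != -9)) -> (b != 3 or (8*b != -2 -> 3*b <= -14) or 12*b >= -2 or b > 5 or b > -8))


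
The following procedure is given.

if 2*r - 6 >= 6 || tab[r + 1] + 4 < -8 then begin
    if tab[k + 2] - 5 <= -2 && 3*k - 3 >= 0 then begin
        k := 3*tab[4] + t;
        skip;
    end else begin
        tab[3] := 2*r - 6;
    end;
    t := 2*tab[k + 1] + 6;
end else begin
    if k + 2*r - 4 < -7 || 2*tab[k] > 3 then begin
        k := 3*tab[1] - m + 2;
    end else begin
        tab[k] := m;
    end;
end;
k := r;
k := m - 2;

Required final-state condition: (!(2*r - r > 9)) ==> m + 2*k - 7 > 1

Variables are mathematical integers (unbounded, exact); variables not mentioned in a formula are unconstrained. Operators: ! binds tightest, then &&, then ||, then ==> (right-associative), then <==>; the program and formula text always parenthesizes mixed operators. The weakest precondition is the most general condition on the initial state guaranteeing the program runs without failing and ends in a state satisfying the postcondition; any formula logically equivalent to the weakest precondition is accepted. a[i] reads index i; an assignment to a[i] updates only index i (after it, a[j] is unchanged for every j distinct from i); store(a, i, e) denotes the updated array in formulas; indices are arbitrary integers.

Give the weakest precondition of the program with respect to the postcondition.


Working backward. After the program, the postcondition (!(2*r - r > 9)) ==> m + 2*k - 7 > 1 must hold; in canonical form it is (!(r > 9)) ==> 2*k + m > 8.
Before k := m - 2: (!(r > 9)) ==> 3*m > 12
Before k := r: (!(r > 9)) ==> 3*m > 12
Then branch requires ((tab[k + 2] <= 3 && 3*k >= 3) ==> ((!(r > 9)) ==> 3*m > 12)) && ((!(tab[k + 2] <= 3 && 3*k >= 3)) ==> ((!(r > 9)) ==> 3*m > 12)); else branch requires ((k + 2*r < -3 || 2*tab[k] > 3) ==> ((!(r > 9)) ==> 3*m > 12)) && ((!(k + 2*r < -3 || 2*tab[k] > 3)) ==> ((!(r > 9)) ==> 3*m > 12)).
Before the if: ((2*r >= 12 || tab[r + 1] < -12) ==> (((tab[k + 2] <= 3 && 3*k >= 3) ==> ((!(r > 9)) ==> 3*m > 12)) && ((!(tab[k + 2] <= 3 && 3*k >= 3)) ==> ((!(r > 9)) ==> 3*m > 12)))) && ((!(2*r >= 12 || tab[r + 1] < -12)) ==> (((k + 2*r < -3 || 2*tab[k] > 3) ==> ((!(r > 9)) ==> 3*m > 12)) && ((!(k + 2*r < -3 || 2*tab[k] > 3)) ==> ((!(r > 9)) ==> 3*m > 12))))
Answer: WP = ((2*r >= 12 || tab[r + 1] < -12) ==> (((tab[k + 2] <= 3 && 3*k >= 3) ==> ((!(r > 9)) ==> 3*m > 12)) && ((!(tab[k + 2] <= 3 && 3*k >= 3)) ==> ((!(r > 9)) ==> 3*m > 12)))) && ((!(2*r >= 12 || tab[r + 1] < -12)) ==> (((k + 2*r < -3 || 2*tab[k] > 3) ==> ((!(r > 9)) ==> 3*m > 12)) && ((!(k + 2*r < -3 || 2*tab[k] > 3)) ==> ((!(r > 9)) ==> 3*m > 12))))


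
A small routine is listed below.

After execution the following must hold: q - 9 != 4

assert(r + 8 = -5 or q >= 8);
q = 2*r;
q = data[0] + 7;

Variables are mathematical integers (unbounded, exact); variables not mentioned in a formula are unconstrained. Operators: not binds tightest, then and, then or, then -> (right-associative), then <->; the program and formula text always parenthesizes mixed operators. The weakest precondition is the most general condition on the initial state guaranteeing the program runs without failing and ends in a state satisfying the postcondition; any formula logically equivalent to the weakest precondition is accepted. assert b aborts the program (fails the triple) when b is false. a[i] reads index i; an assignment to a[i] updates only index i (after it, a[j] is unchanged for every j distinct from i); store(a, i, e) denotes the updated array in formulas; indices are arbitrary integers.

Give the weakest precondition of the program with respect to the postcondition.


Working backward. After the program, the postcondition q - 9 != 4 must hold; in canonical form it is q != 13.
Before q := data[0] + 7: data[0] != 6
Before q := 2*r: data[0] != 6
Before assert r + 8 = -5 or q >= 8: (r = -13 or q >= 8) and data[0] != 6
Answer: WP = (r = -13 or q >= 8) and data[0] != 6


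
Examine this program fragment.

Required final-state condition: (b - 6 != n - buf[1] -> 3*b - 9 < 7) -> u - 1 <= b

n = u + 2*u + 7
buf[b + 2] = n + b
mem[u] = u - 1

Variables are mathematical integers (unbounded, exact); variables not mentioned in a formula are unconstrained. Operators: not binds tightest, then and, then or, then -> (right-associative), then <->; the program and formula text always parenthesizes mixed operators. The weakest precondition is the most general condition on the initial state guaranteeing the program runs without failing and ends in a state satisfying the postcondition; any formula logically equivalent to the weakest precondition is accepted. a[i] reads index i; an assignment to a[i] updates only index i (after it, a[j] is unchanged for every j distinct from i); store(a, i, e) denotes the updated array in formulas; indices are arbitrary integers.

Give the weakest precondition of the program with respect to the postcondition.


Working backward. After the program, the postcondition (b - 6 != n - buf[1] -> 3*b - 9 < 7) -> u - 1 <= b must hold; in canonical form it is (buf[1] + b != n + 6 -> 3*b < 16) -> u <= b + 1.
Before mem[u] := u - 1: (buf[1] + b != n + 6 -> 3*b < 16) -> u <= b + 1
Before buf[b + 2] := n + b: (store(buf, b + 2, b + n)[1] + b != n + 6 -> 3*b < 16) -> u <= b + 1
Before n := u + 2*u + 7: (store(buf, b + 2, b + 3*u + 7)[1] + b != 3*u + 13 -> 3*b < 16) -> u <= b + 1
Answer: WP = (store(buf, b + 2, b + 3*u + 7)[1] + b != 3*u + 13 -> 3*b < 16) -> u <= b + 1


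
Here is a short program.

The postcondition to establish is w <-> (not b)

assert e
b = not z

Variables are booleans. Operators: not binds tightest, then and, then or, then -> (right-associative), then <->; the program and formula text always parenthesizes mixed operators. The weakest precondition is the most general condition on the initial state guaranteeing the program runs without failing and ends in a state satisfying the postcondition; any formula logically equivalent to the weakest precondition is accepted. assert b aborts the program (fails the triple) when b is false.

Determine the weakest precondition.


Working backward. After the program, w <-> (not b) must hold.
Before b := not z: w <-> z
Before assert e: e and (w <-> z)
Answer: WP = e and (w <-> z)


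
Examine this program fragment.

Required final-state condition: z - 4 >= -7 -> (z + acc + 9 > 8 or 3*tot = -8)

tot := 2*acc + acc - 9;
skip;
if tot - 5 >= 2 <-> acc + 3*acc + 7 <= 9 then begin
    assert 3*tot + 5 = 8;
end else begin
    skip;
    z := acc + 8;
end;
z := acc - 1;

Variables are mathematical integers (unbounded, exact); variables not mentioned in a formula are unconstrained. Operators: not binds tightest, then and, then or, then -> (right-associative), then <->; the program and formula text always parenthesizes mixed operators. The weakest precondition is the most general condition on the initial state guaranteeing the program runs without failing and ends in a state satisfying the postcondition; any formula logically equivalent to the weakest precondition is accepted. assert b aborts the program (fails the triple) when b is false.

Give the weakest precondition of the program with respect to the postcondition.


Working backward. After the program, the postcondition z - 4 >= -7 -> (z + acc + 9 > 8 or 3*tot = -8) must hold; in canonical form it is z >= -3 -> (acc + z > -1 or 3*tot = -8).
Before z := acc - 1: acc >= -2 -> (2*acc > 0 or 3*tot = -8)
Then branch requires 3*tot = 3 and (acc >= -2 -> (2*acc > 0 or 3*tot = -8)); else branch requires acc >= -2 -> (2*acc > 0 or 3*tot = -8).
Before the if: ((tot >= 7 <-> 4*acc <= 2) -> (3*tot = 3 and (acc >= -2 -> (2*acc > 0 or 3*tot = -8)))) and ((not (tot >= 7 <-> 4*acc <= 2)) -> (acc >= -2 -> (2*acc > 0 or 3*tot = -8)))
Before skip: ((tot >= 7 <-> 4*acc <= 2) -> (3*tot = 3 and (acc >= -2 -> (2*acc > 0 or 3*tot = -8)))) and ((not (tot >= 7 <-> 4*acc <= 2)) -> (acc >= -2 -> (2*acc > 0 or 3*tot = -8)))
Before tot := 2*acc + acc - 9: ((3*acc >= 16 <-> 4*acc <= 2) -> (9*acc = 30 and (acc >= -2 -> (2*acc > 0 or 9*acc = 19)))) and ((not (3*acc >= 16 <-> 4*acc <= 2)) -> (acc >= -2 -> (2*acc > 0 or 9*acc = 19)))
Answer: WP = ((3*acc >= 16 <-> 4*acc <= 2) -> (9*acc = 30 and (acc >= -2 -> (2*acc > 0 or 9*acc = 19)))) and ((not (3*acc >= 16 <-> 4*acc <= 2)) -> (acc >= -2 -> (2*acc > 0 or 9*acc = 19)))


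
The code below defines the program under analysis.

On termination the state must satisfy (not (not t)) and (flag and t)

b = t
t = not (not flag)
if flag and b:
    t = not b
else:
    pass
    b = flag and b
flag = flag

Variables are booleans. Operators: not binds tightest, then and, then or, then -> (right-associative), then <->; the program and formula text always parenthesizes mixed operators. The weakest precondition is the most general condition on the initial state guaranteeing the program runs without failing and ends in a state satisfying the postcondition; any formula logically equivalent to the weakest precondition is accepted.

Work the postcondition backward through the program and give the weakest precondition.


Working backward. After the program, the postcondition (not (not t)) and (flag and t) must hold; in canonical form it is t and flag.
Before flag := flag: t and flag
Then branch requires (not b) and flag; else branch requires t and flag.
Before the if: ((flag and b) -> ((not b) and flag)) and ((not (flag and b)) -> (t and flag))
Before t := not (not flag): ((flag and b) -> ((not b) and flag)) and ((not (flag and b)) -> flag)
Before b := t: ((flag and t) -> ((not t) and flag)) and ((not (flag and t)) -> flag)
Answer: WP = ((flag and t) -> ((not t) and flag)) and ((not (flag and t)) -> flag)


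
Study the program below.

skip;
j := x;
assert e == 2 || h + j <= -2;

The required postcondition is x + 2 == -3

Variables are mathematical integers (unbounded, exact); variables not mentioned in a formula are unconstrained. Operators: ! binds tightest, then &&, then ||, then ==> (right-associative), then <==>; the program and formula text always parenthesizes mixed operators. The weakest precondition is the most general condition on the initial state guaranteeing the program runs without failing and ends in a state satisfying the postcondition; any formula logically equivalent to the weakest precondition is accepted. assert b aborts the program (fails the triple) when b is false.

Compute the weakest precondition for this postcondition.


Working backward. After the program, the postcondition x + 2 == -3 must hold; in canonical form it is x == -5.
Before assert e == 2 || h + j <= -2: (e == 2 || h + j <= -2) && x == -5
Before j := x: (e == 2 || h + x <= -2) && x == -5
Before skip: (e == 2 || h + x <= -2) && x == -5
Answer: WP = (e == 2 || h + x <= -2) && x == -5


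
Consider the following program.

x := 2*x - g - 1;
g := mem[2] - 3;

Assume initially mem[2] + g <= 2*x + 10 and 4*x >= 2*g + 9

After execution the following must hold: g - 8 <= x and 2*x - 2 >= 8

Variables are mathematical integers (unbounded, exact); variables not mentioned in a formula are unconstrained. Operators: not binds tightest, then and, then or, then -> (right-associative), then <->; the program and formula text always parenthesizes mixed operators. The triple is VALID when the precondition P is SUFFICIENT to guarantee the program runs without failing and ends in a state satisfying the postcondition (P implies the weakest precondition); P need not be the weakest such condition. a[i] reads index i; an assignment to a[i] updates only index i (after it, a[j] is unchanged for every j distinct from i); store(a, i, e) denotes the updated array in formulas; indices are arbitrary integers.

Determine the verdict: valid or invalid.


Working backward. After the program, the postcondition g - 8 <= x and 2*x - 2 >= 8 must hold; in canonical form it is g <= x + 8 and 2*x >= 10.
Before g := mem[2] - 3: mem[2] <= x + 11 and 2*x >= 10
Before x := 2*x - g - 1: mem[2] + g <= 2*x + 10 and 4*x >= 2*g + 12
The weakest precondition is mem[2] + g <= 2*x + 10 and 4*x >= 2*g + 12.
Check whether mem[2] + g <= 2*x + 10 and 4*x >= 2*g + 9 implies it.
Countermodel: at the initial state g = -5, mem = {[2] = 15, elsewhere 15}, x = 0, the precondition holds but the weakest precondition fails.
Answer: invalid


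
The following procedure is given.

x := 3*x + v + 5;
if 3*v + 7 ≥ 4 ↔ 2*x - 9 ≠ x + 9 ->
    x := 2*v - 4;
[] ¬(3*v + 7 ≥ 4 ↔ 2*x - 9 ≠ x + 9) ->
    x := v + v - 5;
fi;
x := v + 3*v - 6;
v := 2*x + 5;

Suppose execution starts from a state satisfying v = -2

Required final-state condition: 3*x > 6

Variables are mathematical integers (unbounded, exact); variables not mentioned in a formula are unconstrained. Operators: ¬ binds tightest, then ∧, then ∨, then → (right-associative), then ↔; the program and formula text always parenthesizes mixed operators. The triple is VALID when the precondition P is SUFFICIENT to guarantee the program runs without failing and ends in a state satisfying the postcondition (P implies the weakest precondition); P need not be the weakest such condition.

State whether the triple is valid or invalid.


Working backward. After the program, 3*x > 6 must hold.
Before v := 2*x + 5: 3*x > 6
Before x := v + 3*v - 6: 12*v > 24
Then branch requires 12*v > 24; else branch requires 12*v > 24.
Before the if: ((3*v ≥ -3 ↔ x ≠ 18) → 12*v > 24) ∧ ((¬(3*v ≥ -3 ↔ x ≠ 18)) → 12*v > 24)
Before x := 3*x + v + 5: ((3*v ≥ -3 ↔ v + 3*x ≠ 13) → 12*v > 24) ∧ ((¬(3*v ≥ -3 ↔ v + 3*x ≠ 13)) → 12*v > 24)
The weakest precondition is ((3*v ≥ -3 ↔ v + 3*x ≠ 13) → 12*v > 24) ∧ ((¬(3*v ≥ -3 ↔ v + 3*x ≠ 13)) → 12*v > 24).
Check whether v = -2 implies it.
Countermodel: at the initial state v = -2, x = 0, the precondition holds but the weakest precondition fails.
Answer: invalid


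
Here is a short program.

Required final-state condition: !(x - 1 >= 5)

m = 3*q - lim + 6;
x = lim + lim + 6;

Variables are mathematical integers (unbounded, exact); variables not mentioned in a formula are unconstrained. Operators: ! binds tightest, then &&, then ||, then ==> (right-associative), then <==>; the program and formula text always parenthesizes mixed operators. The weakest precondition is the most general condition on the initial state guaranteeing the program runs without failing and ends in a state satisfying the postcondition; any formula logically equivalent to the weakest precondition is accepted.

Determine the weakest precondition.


Working backward. After the program, the postcondition !(x - 1 >= 5) must hold; in canonical form it is !(x >= 6).
Before x := lim + lim + 6: !(2*lim >= 0)
Before m := 3*q - lim + 6: !(2*lim >= 0)
Answer: WP = !(2*lim >= 0)


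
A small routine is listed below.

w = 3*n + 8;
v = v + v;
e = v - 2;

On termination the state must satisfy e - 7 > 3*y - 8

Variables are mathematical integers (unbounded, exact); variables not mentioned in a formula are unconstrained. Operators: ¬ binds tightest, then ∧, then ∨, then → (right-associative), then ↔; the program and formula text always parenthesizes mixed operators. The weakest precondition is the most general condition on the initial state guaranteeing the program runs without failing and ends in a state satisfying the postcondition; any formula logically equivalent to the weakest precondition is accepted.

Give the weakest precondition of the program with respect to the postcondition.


Working backward. After the program, the postcondition e - 7 > 3*y - 8 must hold; in canonical form it is e > 3*y - 1.
Before e := v - 2: v > 3*y + 1
Before v := v + v: 2*v > 3*y + 1
Before w := 3*n + 8: 2*v > 3*y + 1
Answer: WP = 2*v > 3*y + 1


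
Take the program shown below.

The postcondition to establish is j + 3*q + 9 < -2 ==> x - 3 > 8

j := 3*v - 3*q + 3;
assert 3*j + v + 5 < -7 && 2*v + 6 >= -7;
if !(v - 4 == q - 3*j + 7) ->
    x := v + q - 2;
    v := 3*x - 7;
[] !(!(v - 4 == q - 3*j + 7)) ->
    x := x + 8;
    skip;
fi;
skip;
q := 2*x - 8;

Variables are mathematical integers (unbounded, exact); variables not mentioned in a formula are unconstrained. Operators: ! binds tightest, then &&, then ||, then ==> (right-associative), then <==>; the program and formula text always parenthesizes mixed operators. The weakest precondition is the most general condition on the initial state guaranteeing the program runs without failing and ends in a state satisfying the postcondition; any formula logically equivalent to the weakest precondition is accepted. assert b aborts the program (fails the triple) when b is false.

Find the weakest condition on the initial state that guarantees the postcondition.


Working backward. After the program, the postcondition j + 3*q + 9 < -2 ==> x - 3 > 8 must hold; in canonical form it is j + 3*q < -11 ==> x > 11.
Before q := 2*x - 8: j + 6*x < 13 ==> x > 11
Before skip: j + 6*x < 13 ==> x > 11
Then branch requires j + 6*q + 6*v < 25 ==> q + v > 13; else branch requires j + 6*x < -35 ==> x > 3.
Before the if: ((!(3*j + v == q + 11)) ==> (j + 6*q + 6*v < 25 ==> q + v > 13)) && (3*j + v == q + 11 ==> (j + 6*x < -35 ==> x > 3))
Before assert 3*j + v + 5 < -7 && 2*v + 6 >= -7: 3*j + v < -12 && 2*v >= -13 && ((!(3*j + v == q + 11)) ==> (j + 6*q + 6*v < 25 ==> q + v > 13)) && (3*j + v == q + 11 ==> (j + 6*x < -35 ==> x > 3))
Before j := 3*v - 3*q + 3: 10*v < 9*q - 21 && 2*v >= -13 && ((!(10*v == 10*q + 2)) ==> (3*q + 9*v < 22 ==> q + v > 13)) && (10*v == 10*q + 2 ==> (3*v + 6*x < 3*q - 38 ==> x > 3))
Answer: WP = 10*v < 9*q - 21 && 2*v >= -13 && ((!(10*v == 10*q + 2)) ==> (3*q + 9*v < 22 ==> q + v > 13)) && (10*v == 10*q + 2 ==> (3*v + 6*x < 3*q - 38 ==> x > 3))


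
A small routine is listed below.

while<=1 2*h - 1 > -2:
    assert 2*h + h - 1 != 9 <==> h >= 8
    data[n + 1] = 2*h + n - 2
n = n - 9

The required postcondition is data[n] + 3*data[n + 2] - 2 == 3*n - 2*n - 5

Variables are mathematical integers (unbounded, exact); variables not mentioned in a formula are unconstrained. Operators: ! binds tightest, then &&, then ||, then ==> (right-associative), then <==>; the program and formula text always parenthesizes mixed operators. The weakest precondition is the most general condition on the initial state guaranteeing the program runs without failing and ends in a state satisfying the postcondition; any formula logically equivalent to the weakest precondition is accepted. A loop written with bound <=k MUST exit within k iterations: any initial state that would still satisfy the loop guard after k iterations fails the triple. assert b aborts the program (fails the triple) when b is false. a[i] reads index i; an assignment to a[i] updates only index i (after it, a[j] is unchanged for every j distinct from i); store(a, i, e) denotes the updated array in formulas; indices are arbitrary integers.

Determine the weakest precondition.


Working backward. After the program, the postcondition data[n] + 3*data[n + 2] - 2 == 3*n - 2*n - 5 must hold; in canonical form it is 3*data[n + 2] + data[n] == n - 3.
Before n := n - 9: 3*data[n - 7] + data[n - 9] == n - 12
Before the loop (bound <=1), unroll the exhaustion recursion (WP_0 = exit-now case; WP_j = one more guarded iteration, up to j = 1):
  WP_0: (!(2*h > -1)) && 3*data[n - 7] + data[n - 9] == n - 12
  WP_1: (2*h > -1 ==> ((3*h != 10 <==> h >= 8) && (!(2*h > -1)) && 3*store(data, n + 1, 2*h + n - 2)[n - 7] + store(data, n + 1, 2*h + n - 2)[n - 9] == n - 12)) && ((!(2*h > -1)) ==> 3*data[n - 7] + data[n - 9] == n - 12)
So before the loop: (2*h > -1 ==> ((3*h != 10 <==> h >= 8) && (!(2*h > -1)) && 3*store(data, n + 1, 2*h + n - 2)[n - 7] + store(data, n + 1, 2*h + n - 2)[n - 9] == n - 12)) && ((!(2*h > -1)) ==> 3*data[n - 7] + data[n - 9] == n - 12)
Answer: WP = (2*h > -1 ==> ((3*h != 10 <==> h >= 8) && (!(2*h > -1)) && 3*store(data, n + 1, 2*h + n - 2)[n - 7] + store(data, n + 1, 2*h + n - 2)[n - 9] == n - 12)) && ((!(2*h > -1)) ==> 3*data[n - 7] + data[n - 9] == n - 12)


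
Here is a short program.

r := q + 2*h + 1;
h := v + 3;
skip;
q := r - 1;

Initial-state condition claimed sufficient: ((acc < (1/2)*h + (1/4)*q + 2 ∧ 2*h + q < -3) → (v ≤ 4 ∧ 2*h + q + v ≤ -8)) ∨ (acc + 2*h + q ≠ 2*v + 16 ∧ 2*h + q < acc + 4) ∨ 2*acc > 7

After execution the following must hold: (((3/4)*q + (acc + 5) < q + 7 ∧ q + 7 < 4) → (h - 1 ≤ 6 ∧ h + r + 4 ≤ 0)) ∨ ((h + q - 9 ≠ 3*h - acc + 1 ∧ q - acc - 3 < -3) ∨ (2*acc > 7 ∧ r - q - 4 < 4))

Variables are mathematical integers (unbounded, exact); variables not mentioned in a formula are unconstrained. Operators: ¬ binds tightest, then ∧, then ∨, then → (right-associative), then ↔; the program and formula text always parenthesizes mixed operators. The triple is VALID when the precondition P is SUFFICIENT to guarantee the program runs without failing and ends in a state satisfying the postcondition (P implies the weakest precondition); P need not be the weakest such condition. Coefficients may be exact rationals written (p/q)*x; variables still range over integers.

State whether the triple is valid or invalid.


Working backward. After the program, the postcondition (((3/4)*q + (acc + 5) < q + 7 ∧ q + 7 < 4) → (h - 1 ≤ 6 ∧ h + r + 4 ≤ 0)) ∨ ((h + q - 9 ≠ 3*h - acc + 1 ∧ q - acc - 3 < -3) ∨ (2*acc > 7 ∧ r - q - 4 < 4)) must hold; in canonical form it is ((acc < (1/4)*q + 2 ∧ q < -3) → (h ≤ 7 ∧ h + r ≤ -4)) ∨ (acc + q ≠ 2*h + 10 ∧ q < acc) ∨ (2*acc > 7 ∧ r < q + 8).
Before q := r - 1: ((acc < (1/4)*r + 7/4 ∧ r < -2) → (h ≤ 7 ∧ h + r ≤ -4)) ∨ (acc + r ≠ 2*h + 11 ∧ r < acc + 1) ∨ 2*acc > 7
Before skip: ((acc < (1/4)*r + 7/4 ∧ r < -2) → (h ≤ 7 ∧ h + r ≤ -4)) ∨ (acc + r ≠ 2*h + 11 ∧ r < acc + 1) ∨ 2*acc > 7
Before h := v + 3: ((acc < (1/4)*r + 7/4 ∧ r < -2) → (v ≤ 4 ∧ r + v ≤ -7)) ∨ (acc + r ≠ 2*v + 17 ∧ r < acc + 1) ∨ 2*acc > 7
Before r := q + 2*h + 1: ((acc < (1/2)*h + (1/4)*q + 2 ∧ 2*h + q < -3) → (v ≤ 4 ∧ 2*h + q + v ≤ -8)) ∨ (acc + 2*h + q ≠ 2*v + 16 ∧ 2*h + q < acc) ∨ 2*acc > 7
The weakest precondition is ((acc < (1/2)*h + (1/4)*q + 2 ∧ 2*h + q < -3) → (v ≤ 4 ∧ 2*h + q + v ≤ -8)) ∨ (acc + 2*h + q ≠ 2*v + 16 ∧ 2*h + q < acc) ∨ 2*acc > 7.
Check whether ((acc < (1/2)*h + (1/4)*q + 2 ∧ 2*h + q < -3) → (v ≤ 4 ∧ 2*h + q + v ≤ -8)) ∨ (acc + 2*h + q ≠ 2*v + 16 ∧ 2*h + q < acc + 4) ∨ 2*acc > 7 implies it.
Countermodel: at the initial state acc = -4, h = 0, q = -4, v = 5, the precondition holds but the weakest precondition fails.
Answer: invalid


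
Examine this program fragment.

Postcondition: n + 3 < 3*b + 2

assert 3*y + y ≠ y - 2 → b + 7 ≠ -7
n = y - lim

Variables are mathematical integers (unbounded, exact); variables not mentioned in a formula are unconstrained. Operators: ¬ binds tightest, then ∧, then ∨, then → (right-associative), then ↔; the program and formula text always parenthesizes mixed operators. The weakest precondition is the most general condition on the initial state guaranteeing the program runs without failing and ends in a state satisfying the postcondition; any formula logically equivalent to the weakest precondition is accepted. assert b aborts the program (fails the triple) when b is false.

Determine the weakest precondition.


Working backward. After the program, the postcondition n + 3 < 3*b + 2 must hold; in canonical form it is n < 3*b - 1.
Before n := y - lim: y < 3*b + lim - 1
Before assert 3*y + y ≠ y - 2 → b + 7 ≠ -7: (3*y ≠ -2 → b ≠ -14) ∧ y < 3*b + lim - 1
Answer: WP = (3*y ≠ -2 → b ≠ -14) ∧ y < 3*b + lim - 1


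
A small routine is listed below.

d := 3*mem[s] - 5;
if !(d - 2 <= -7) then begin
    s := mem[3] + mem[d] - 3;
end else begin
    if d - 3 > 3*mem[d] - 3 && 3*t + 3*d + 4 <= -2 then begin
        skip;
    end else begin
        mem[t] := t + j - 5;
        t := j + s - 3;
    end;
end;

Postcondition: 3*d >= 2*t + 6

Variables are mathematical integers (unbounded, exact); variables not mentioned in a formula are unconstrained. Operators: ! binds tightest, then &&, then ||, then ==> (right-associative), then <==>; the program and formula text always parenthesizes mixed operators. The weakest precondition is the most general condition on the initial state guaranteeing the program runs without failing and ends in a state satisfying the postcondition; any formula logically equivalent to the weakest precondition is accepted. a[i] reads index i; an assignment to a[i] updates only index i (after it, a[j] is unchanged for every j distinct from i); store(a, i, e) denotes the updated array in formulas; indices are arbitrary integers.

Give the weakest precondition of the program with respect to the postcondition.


Working backward. After the program, 3*d >= 2*t + 6 must hold.
Then branch requires 3*d >= 2*t + 6; else branch requires ((d > 3*mem[d] && 3*d + 3*t <= -6) ==> 3*d >= 2*t + 6) && ((!(d > 3*mem[d] && 3*d + 3*t <= -6)) ==> 3*d >= 2*j + 2*s).
Before the if: ((!(d <= -5)) ==> 3*d >= 2*t + 6) && (d <= -5 ==> (((d > 3*mem[d] && 3*d + 3*t <= -6) ==> 3*d >= 2*t + 6) && ((!(d > 3*mem[d] && 3*d + 3*t <= -6)) ==> 3*d >= 2*j + 2*s)))
Before d := 3*mem[s] - 5: ((!(3*mem[s] <= 0)) ==> 9*mem[s] >= 2*t + 21) && (3*mem[s] <= 0 ==> (((3*mem[s] > 3*mem[3*mem[s] - 5] + 5 && 9*mem[s] + 3*t <= 9) ==> 9*mem[s] >= 2*t + 21) && ((!(3*mem[s] > 3*mem[3*mem[s] - 5] + 5 && 9*mem[s] + 3*t <= 9)) ==> 9*mem[s] >= 2*j + 2*s + 15)))
Answer: WP = ((!(3*mem[s] <= 0)) ==> 9*mem[s] >= 2*t + 21) && (3*mem[s] <= 0 ==> (((3*mem[s] > 3*mem[3*mem[s] - 5] + 5 && 9*mem[s] + 3*t <= 9) ==> 9*mem[s] >= 2*t + 21) && ((!(3*mem[s] > 3*mem[3*mem[s] - 5] + 5 && 9*mem[s] + 3*t <= 9)) ==> 9*mem[s] >= 2*j + 2*s + 15)))


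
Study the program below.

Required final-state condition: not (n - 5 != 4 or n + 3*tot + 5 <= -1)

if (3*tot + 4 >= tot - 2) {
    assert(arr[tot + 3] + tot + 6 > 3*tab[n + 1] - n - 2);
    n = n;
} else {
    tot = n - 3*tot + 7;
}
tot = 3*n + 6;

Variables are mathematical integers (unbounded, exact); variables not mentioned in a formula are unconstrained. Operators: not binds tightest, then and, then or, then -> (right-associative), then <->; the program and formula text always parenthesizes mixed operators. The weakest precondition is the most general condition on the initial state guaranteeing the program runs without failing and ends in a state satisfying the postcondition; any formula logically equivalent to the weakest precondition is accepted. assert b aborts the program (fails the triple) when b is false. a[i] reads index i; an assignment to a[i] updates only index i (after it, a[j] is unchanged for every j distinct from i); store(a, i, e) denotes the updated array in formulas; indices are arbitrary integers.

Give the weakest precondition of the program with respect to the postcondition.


Working backward. After the program, the postcondition not (n - 5 != 4 or n + 3*tot + 5 <= -1) must hold; in canonical form it is not (n != 9 or n + 3*tot <= -6).
Before tot := 3*n + 6: not (n != 9 or 10*n <= -24)
Then branch requires arr[tot + 3] + n + tot > 3*tab[n + 1] - 8 and (not (n != 9 or 10*n <= -24)); else branch requires not (n != 9 or 10*n <= -24).
Before the if: (2*tot >= -6 -> (arr[tot + 3] + n + tot > 3*tab[n + 1] - 8 and (not (n != 9 or 10*n <= -24)))) and ((not (2*tot >= -6)) -> (not (n != 9 or 10*n <= -24)))
Answer: WP = (2*tot >= -6 -> (arr[tot + 3] + n + tot > 3*tab[n + 1] - 8 and (not (n != 9 or 10*n <= -24)))) and ((not (2*tot >= -6)) -> (not (n != 9 or 10*n <= -24)))


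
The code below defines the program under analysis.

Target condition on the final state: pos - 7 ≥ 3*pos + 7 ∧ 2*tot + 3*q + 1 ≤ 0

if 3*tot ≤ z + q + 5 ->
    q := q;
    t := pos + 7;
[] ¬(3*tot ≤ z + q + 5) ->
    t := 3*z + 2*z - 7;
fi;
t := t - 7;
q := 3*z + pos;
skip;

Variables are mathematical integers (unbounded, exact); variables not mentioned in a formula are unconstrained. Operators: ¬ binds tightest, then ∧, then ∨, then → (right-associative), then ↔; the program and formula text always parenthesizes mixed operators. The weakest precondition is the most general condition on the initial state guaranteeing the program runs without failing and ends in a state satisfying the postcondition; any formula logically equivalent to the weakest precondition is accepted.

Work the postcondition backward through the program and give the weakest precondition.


Working backward. After the program, the postcondition pos - 7 ≥ 3*pos + 7 ∧ 2*tot + 3*q + 1 ≤ 0 must hold; in canonical form it is 2*pos ≤ -14 ∧ 3*q + 2*tot ≤ -1.
Before skip: 2*pos ≤ -14 ∧ 3*q + 2*tot ≤ -1
Before q := 3*z + pos: 2*pos ≤ -14 ∧ 3*pos + 2*tot + 9*z ≤ -1
Before t := t - 7: 2*pos ≤ -14 ∧ 3*pos + 2*tot + 9*z ≤ -1
Then branch requires 2*pos ≤ -14 ∧ 3*pos + 2*tot + 9*z ≤ -1; else branch requires 2*pos ≤ -14 ∧ 3*pos + 2*tot + 9*z ≤ -1.
Before the if: (3*tot ≤ q + z + 5 → (2*pos ≤ -14 ∧ 3*pos + 2*tot + 9*z ≤ -1)) ∧ ((¬(3*tot ≤ q + z + 5)) → (2*pos ≤ -14 ∧ 3*pos + 2*tot + 9*z ≤ -1))
Answer: WP = (3*tot ≤ q + z + 5 → (2*pos ≤ -14 ∧ 3*pos + 2*tot + 9*z ≤ -1)) ∧ ((¬(3*tot ≤ q + z + 5)) → (2*pos ≤ -14 ∧ 3*pos + 2*tot + 9*z ≤ -1))


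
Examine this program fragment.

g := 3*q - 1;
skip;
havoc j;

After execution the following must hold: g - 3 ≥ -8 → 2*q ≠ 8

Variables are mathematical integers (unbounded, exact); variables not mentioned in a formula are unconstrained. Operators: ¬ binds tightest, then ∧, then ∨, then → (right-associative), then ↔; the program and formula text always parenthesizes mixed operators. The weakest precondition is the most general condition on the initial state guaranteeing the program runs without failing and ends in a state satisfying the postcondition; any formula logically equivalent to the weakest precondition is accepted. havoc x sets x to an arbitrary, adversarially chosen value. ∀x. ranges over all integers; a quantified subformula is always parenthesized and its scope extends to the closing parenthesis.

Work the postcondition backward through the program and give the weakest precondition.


Working backward. After the program, the postcondition g - 3 ≥ -8 → 2*q ≠ 8 must hold; in canonical form it is g ≥ -5 → 2*q ≠ 8.
Before havoc j: g ≥ -5 → 2*q ≠ 8
Before skip: g ≥ -5 → 2*q ≠ 8
Before g := 3*q - 1: 3*q ≥ -4 → 2*q ≠ 8
Answer: WP = 3*q ≥ -4 → 2*q ≠ 8


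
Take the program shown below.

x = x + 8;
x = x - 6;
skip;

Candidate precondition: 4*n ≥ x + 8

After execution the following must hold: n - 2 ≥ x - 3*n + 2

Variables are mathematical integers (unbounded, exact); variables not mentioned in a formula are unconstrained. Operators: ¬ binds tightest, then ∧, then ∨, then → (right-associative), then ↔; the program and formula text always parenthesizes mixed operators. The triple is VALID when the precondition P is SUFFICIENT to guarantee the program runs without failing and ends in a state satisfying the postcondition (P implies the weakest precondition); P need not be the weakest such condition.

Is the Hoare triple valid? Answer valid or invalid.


Working backward. After the program, the postcondition n - 2 ≥ x - 3*n + 2 must hold; in canonical form it is 4*n ≥ x + 4.
Before skip: 4*n ≥ x + 4
Before x := x - 6: 4*n ≥ x - 2
Before x := x + 8: 4*n ≥ x + 6
The weakest precondition is 4*n ≥ x + 6.
Check whether 4*n ≥ x + 8 implies it.
Every state satisfying the precondition satisfies the weakest precondition: the implication holds.
Answer: valid


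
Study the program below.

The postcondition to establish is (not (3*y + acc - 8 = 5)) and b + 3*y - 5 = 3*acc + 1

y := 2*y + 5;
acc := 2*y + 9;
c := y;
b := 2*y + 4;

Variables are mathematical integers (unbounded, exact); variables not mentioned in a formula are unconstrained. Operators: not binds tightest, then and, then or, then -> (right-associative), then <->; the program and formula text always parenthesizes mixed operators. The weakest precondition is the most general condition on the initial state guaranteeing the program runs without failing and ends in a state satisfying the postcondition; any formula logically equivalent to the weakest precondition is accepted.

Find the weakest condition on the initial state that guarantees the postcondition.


Working backward. After the program, the postcondition (not (3*y + acc - 8 = 5)) and b + 3*y - 5 = 3*acc + 1 must hold; in canonical form it is (not (acc + 3*y = 13)) and b + 3*y = 3*acc + 6.
Before b := 2*y + 4: (not (acc + 3*y = 13)) and 5*y = 3*acc + 2
Before c := y: (not (acc + 3*y = 13)) and 5*y = 3*acc + 2
Before acc := 2*y + 9: (not (5*y = 4)) and y = -29
Before y := 2*y + 5: (not (10*y = -21)) and 2*y = -34
Answer: WP = (not (10*y = -21)) and 2*y = -34


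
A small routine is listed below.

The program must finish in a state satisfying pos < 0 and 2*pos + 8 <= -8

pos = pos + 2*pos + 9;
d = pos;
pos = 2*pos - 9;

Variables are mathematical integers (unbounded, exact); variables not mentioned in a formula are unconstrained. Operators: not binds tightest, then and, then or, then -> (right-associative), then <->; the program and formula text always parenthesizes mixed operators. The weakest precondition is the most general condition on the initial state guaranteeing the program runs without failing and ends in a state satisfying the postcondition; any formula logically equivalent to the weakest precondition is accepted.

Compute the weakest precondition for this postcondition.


Working backward. After the program, the postcondition pos < 0 and 2*pos + 8 <= -8 must hold; in canonical form it is pos < 0 and 2*pos <= -16.
Before pos := 2*pos - 9: 2*pos < 9 and 4*pos <= 2
Before d := pos: 2*pos < 9 and 4*pos <= 2
Before pos := pos + 2*pos + 9: 6*pos < -9 and 12*pos <= -34
Answer: WP = 6*pos < -9 and 12*pos <= -34


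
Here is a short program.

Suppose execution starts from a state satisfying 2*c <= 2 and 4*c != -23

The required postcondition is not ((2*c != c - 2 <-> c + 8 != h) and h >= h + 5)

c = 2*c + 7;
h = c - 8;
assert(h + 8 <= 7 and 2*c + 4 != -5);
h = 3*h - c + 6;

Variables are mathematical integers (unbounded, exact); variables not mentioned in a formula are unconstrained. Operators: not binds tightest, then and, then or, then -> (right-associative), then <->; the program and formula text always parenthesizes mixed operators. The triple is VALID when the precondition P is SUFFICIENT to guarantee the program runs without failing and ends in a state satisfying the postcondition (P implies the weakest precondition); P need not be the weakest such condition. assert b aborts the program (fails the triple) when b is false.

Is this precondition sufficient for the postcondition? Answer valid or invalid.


Working backward. After the program, the postcondition not ((2*c != c - 2 <-> c + 8 != h) and h >= h + 5) must hold; in canonical form it is true.
Before h := 3*h - c + 6: true
Before assert h + 8 <= 7 and 2*c + 4 != -5: h <= -1 and 2*c != -9
Before h := c - 8: c <= 7 and 2*c != -9
Before c := 2*c + 7: 2*c <= 0 and 4*c != -23
The weakest precondition is 2*c <= 0 and 4*c != -23.
Check whether 2*c <= 2 and 4*c != -23 implies it.
Countermodel: at the initial state c = 1, the precondition holds but the weakest precondition fails.
Answer: invalid
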